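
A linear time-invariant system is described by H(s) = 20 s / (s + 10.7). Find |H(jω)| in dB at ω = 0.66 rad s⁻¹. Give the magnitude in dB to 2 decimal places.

1.81 dB

|j0.66| = 0.66
|j0.66 + 10.7| = √(0.66² + 10.7²) = 10.72
|H(j0.66)| = 20 × 0.66 / 10.72 = 1.2313
20 log₁₀(1.2313) = 1.807 dB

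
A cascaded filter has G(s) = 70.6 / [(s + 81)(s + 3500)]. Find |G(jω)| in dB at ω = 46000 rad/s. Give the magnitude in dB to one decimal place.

-149.6 dB

|j46000 + 81| = √(46000² + 81²) = 4.6e+04
|j46000 + 3500| = √(46000² + 3500²) = 4.613e+04
|G(j46000)| = 70.6 / (4.6e+04 × 4.613e+04) = 3.3269e-08
20 log₁₀(3.3269e-08) = -149.56 dB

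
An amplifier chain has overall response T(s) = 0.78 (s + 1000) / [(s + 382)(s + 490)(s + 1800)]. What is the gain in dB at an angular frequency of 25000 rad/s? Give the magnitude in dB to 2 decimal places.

|j25000 + 1000| = √(25000² + 1000²) = 2.502e+04
|j25000 + 382| = √(25000² + 382²) = 2.5e+04
|j25000 + 490| = √(25000² + 490²) = 2.5e+04
|j25000 + 1800| = √(25000² + 1800²) = 2.506e+04
|T(j25000)| = 0.78 × 2.502e+04 / (2.5e+04 × 2.5e+04 × 2.506e+04) = 1.2454e-09
20 log₁₀(1.2454e-09) = -178.094 dB

-178.09 dB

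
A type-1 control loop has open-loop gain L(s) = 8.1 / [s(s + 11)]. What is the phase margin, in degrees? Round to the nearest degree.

86 deg

Gain crossover: |L(jω)| = 1 at ω ≈ 0.735 rad/s.
∠L(j0.735) = −90° − arctan(0.735/11) ≈ -93.82°
PM = 180° + (-93.82°) = 86.18°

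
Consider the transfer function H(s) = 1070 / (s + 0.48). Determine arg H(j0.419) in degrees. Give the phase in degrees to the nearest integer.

-41°

∠(j0.419 + 0.48) = arctan(0.419/0.48) = 41.12°
∠H(j0.419) = −41.12° = -41.12°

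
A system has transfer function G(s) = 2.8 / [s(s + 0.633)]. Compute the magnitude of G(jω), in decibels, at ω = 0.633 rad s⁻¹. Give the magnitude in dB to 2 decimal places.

13.88 dB

|j0.633 + 0.633| = √(0.633² + 0.633²) = 0.8952
|j0.633| = 0.633
|G(j0.633)| = 2.8 / (0.8952 × 0.633) = 4.9412
20 log₁₀(4.9412) = 13.877 dB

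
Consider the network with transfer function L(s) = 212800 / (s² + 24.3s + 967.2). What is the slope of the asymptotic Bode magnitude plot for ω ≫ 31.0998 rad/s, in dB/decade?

-40 dB/decade

With 0 zeros and 2 poles, the high-frequency asymptotic slope is 20 × (0 − 2) = -40 dB/decade.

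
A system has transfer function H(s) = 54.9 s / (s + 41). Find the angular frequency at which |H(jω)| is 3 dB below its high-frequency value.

41 rad/s

For a single-pole high-pass, the −3 dB point is at the pole: ω = 41 rad/s.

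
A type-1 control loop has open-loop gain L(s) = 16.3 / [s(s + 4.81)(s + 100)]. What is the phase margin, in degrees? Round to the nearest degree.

90°

Gain crossover: |L(jω)| = 1 at ω ≈ 0.0339 rad/sec.
∠L(j0.0339) = −90° − arctan(0.0339/4.81) − arctan(0.0339/100) ≈ -90.42°
PM = 180° + (-90.42°) = 89.58°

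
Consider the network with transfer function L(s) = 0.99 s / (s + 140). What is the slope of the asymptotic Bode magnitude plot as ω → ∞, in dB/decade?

0 dB/decade

With 1 zero and 1 pole, the high-frequency asymptotic slope is 20 × (1 − 1) = 0 dB/decade.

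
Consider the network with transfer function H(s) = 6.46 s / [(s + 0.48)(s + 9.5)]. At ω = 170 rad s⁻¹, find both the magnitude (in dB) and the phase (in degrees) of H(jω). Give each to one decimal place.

|H| = -28.4 dB, ∠H = -86.6°

|j170| = 170
|j170 + 0.48| = √(170² + 0.48²) = 170
|j170 + 9.5| = √(170² + 9.5²) = 170.3
|H(j170)| = 6.46 × 170 / (170 × 170.3) = 0.037941
20 log₁₀(0.037941) = -28.42 dB
∠(j170) = 90.00°
∠(j170 + 0.48) = arctan(170/0.48) = 89.84°
∠(j170 + 9.5) = arctan(170/9.5) = 86.80°
∠H(j170) = 90.00° − (89.84° + 86.80°) = -86.64°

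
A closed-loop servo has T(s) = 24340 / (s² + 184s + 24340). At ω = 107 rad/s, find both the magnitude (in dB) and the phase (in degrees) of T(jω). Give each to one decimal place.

|(j107)² + 184(j107) + 24340| = |12891 + j19688| = 2.353e+04
|T(j107)| = 24340 / 2.353e+04 = 1.0343
20 log₁₀(1.0343) = 0.29 dB
∠[(j107)² + 184(j107) + 24340] = ∠[12891 + j19688] = 56.78°
∠T(j107) = −56.78° = -56.78°

|T| = 0.3 dB, ∠T = -56.8°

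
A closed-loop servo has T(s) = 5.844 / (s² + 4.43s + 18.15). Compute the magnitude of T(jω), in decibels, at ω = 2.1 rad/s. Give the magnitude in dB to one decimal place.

|(j2.1)² + 4.43(j2.1) + 18.15| = |13.74 + j9.303| = 16.59
|T(j2.1)| = 5.844 / 16.59 = 0.35219
20 log₁₀(0.35219) = -9.06 dB

-9.1 dB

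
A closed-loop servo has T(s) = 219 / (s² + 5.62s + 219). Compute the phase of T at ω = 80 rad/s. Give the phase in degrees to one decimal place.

∠[(j80)² + 5.62(j80) + 219] = ∠[-6181 + j449.6] = 175.84°
∠T(j80) = −175.84° = -175.84°

-175.8 deg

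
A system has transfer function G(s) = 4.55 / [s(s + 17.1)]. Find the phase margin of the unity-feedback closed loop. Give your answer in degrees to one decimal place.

89.1°

Gain crossover: |G(jω)| = 1 at ω ≈ 0.266 rad/sec.
∠G(j0.266) = −90° − arctan(0.266/17.1) ≈ -90.89°
PM = 180° + (-90.89°) = 89.11°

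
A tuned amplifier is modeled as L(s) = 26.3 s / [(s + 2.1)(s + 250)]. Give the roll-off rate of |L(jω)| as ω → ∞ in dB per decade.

-20 dB/decade

With 1 zero and 2 poles, the high-frequency asymptotic slope is 20 × (1 − 2) = -20 dB/decade.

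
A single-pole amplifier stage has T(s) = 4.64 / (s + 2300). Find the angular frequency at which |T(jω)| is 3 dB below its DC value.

For a single-pole low-pass, the −3 dB point is at the pole: ω = 2300 rad/s.

2300 rad/s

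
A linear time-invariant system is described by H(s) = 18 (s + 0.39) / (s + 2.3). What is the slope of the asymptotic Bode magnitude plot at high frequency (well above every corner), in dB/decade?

With 1 zero and 1 pole, the high-frequency asymptotic slope is 20 × (1 − 1) = 0 dB/decade.

0 dB/decade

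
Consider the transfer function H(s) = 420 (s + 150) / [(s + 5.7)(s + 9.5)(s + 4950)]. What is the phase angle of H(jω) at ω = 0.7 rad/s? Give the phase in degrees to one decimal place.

∠(j0.7 + 150) = arctan(0.7/150) = 0.27°
∠(j0.7 + 5.7) = arctan(0.7/5.7) = 7.00°
∠(j0.7 + 9.5) = arctan(0.7/9.5) = 4.21°
∠(j0.7 + 4950) = arctan(0.7/4950) = 0.01°
∠H(j0.7) = 0.27° − (7.00° + 4.21° + 0.01°) = -10.96°

-11.0°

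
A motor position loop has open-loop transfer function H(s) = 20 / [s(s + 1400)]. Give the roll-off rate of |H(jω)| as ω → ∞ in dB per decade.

-40 dB/decade

With 0 zeros and 2 poles, the high-frequency asymptotic slope is 20 × (0 − 2) = -40 dB/decade.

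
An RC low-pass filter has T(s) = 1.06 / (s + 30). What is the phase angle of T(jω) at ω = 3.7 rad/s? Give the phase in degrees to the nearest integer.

∠(j3.7 + 30) = arctan(3.7/30) = 7.03°
∠T(j3.7) = −7.03° = -7.03°

-7°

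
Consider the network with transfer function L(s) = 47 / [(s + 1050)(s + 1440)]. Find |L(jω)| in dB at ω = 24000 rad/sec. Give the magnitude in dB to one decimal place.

-141.8 dB

|j24000 + 1050| = √(24000² + 1050²) = 2.402e+04
|j24000 + 1440| = √(24000² + 1440²) = 2.404e+04
|L(j24000)| = 47 / (2.402e+04 × 2.404e+04) = 8.1373e-08
20 log₁₀(8.1373e-08) = -141.79 dB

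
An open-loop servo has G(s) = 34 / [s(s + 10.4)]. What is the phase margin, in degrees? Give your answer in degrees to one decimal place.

Gain crossover: |G(jω)| = 1 at ω ≈ 3.13 rad/sec.
∠G(j3.13) = −90° − arctan(3.13/10.4) ≈ -106.75°
PM = 180° + (-106.75°) = 73.25°

73.2°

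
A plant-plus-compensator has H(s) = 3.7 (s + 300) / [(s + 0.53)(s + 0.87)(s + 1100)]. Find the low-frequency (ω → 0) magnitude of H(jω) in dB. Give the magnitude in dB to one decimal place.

H(0) = 3.7 × 300 / (0.53 × 0.87 × 1100) = 2.1884
20 log₁₀(2.1884) = 6.80 dB

6.8 dB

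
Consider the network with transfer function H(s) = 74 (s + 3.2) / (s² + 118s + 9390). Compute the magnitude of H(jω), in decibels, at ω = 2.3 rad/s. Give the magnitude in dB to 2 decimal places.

|j2.3 + 3.2| = √(2.3² + 3.2²) = 3.941
|(j2.3)² + 118(j2.3) + 9390| = |9384.7 + j271.4| = 9389
|H(j2.3)| = 74 × 3.941 / 9389 = 0.031061
20 log₁₀(0.031061) = -30.156 dB

-30.16 dB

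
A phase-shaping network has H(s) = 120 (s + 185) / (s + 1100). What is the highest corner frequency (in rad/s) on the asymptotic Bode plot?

Break frequencies occur at each pole and zero magnitude: 185 rad/s, 1100 rad/s.
The highest is 1100 rad/s.

1100 rad/s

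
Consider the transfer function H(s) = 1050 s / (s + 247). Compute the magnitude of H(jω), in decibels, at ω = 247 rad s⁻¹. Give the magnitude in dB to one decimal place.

57.4 dB

|j247| = 247
|j247 + 247| = √(247² + 247²) = 349.3
|H(j247)| = 1050 × 247 / 349.3 = 742.46
20 log₁₀(742.46) = 57.41 dB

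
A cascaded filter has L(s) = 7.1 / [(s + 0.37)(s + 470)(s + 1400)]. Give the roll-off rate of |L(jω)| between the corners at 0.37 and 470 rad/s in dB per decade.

In this band the factors already past their corner are: pole at 0.37; net slope = -20 dB/decade.

-20 dB/decade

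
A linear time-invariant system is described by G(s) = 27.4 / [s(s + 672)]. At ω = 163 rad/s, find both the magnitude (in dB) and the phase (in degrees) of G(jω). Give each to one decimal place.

|j163 + 672| = √(163² + 672²) = 691.5
|j163| = 163
|G(j163)| = 27.4 / (691.5 × 163) = 0.0002431
20 log₁₀(0.0002431) = -72.28 dB
∠(j163 + 672) = arctan(163/672) = 13.63°
∠(j163) = 90.00°
∠G(j163) = − (13.63° + 90.00°) = -103.63°

|G| = -72.3 dB, ∠G = -103.6 deg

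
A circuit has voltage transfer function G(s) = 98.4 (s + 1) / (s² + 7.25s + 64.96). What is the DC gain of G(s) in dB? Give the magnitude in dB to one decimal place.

G(0) = 98.4 × 1 / 64.96 = 1.5148
20 log₁₀(1.5148) = 3.61 dB

3.6 dB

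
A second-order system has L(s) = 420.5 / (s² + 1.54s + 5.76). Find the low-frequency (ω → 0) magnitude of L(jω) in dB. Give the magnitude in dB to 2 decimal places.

37.27 dB

L(0) = 420.5 / 5.76 = 73.003
20 log₁₀(73.003) = 37.267 dB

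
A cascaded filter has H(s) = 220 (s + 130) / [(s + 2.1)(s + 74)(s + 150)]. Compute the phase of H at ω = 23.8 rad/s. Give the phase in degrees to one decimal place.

-101.4°

∠(j23.8 + 130) = arctan(23.8/130) = 10.37°
∠(j23.8 + 2.1) = arctan(23.8/2.1) = 84.96°
∠(j23.8 + 74) = arctan(23.8/74) = 17.83°
∠(j23.8 + 150) = arctan(23.8/150) = 9.02°
∠H(j23.8) = 10.37° − (84.96° + 17.83° + 9.02°) = -101.43°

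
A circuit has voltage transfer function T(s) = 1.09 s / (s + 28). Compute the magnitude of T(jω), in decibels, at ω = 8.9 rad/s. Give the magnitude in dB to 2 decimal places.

|j8.9| = 8.9
|j8.9 + 28| = √(8.9² + 28²) = 29.38
|T(j8.9)| = 1.09 × 8.9 / 29.38 = 0.33019
20 log₁₀(0.33019) = -9.625 dB

-9.62 dB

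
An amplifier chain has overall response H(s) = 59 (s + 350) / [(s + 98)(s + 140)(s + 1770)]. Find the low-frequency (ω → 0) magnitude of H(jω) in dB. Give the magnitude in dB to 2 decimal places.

-61.41 dB

H(0) = 59 × 350 / (98 × 140 × 1770) = 0.00085034
20 log₁₀(0.00085034) = -61.408 dB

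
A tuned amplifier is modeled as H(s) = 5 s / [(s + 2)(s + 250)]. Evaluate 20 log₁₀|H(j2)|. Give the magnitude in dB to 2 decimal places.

-36.99 dB

|j2| = 2
|j2 + 2| = √(2² + 2²) = 2.828
|j2 + 250| = √(2² + 250²) = 250
|H(j2)| = 5 × 2 / (2.828 × 250) = 0.014142
20 log₁₀(0.014142) = -36.990 dB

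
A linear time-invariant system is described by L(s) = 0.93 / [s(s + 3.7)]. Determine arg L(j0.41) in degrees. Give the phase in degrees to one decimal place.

∠(j0.41 + 3.7) = arctan(0.41/3.7) = 6.32°
∠(j0.41) = 90.00°
∠L(j0.41) = − (6.32° + 90.00°) = -96.32°

-96.3°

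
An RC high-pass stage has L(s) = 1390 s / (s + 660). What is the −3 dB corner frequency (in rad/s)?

For a single-pole high-pass, the −3 dB point is at the pole: ω = 660 rad/s.

660 rad/s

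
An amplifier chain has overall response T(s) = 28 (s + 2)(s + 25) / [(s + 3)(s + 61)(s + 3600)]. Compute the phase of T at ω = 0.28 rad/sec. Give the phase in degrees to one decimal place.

∠(j0.28 + 2) = arctan(0.28/2) = 7.97°
∠(j0.28 + 25) = arctan(0.28/25) = 0.64°
∠(j0.28 + 3) = arctan(0.28/3) = 5.33°
∠(j0.28 + 61) = arctan(0.28/61) = 0.26°
∠(j0.28 + 3600) = arctan(0.28/3600) = 0.00°
∠T(j0.28) = 7.97° + 0.64° − (5.33° + 0.26° + 0.00°) = 3.01°

3.0°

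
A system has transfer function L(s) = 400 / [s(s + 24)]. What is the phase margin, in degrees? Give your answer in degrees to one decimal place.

59.2°

Gain crossover: |L(jω)| = 1 at ω ≈ 14.3 rad/s.
∠L(j14.3) = −90° − arctan(14.3/24) ≈ -120.81°
PM = 180° + (-120.81°) = 59.19°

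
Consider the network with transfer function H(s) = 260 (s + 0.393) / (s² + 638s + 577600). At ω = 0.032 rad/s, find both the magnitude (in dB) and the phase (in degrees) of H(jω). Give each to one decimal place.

|H| = -75.0 dB, ∠H = 4.7°

|j0.032 + 0.393| = √(0.032² + 0.393²) = 0.3943
|(j0.032)² + 638(j0.032) + 577600| = |5.776e+05 + j20.416| = 5.776e+05
|H(j0.032)| = 260 × 0.3943 / 5.776e+05 = 0.00017749
20 log₁₀(0.00017749) = -75.02 dB
∠(j0.032 + 0.393) = arctan(0.032/0.393) = 4.66°
∠[(j0.032)² + 638(j0.032) + 577600] = ∠[5.776e+05 + j20.416] = 0.00°
∠H(j0.032) = 4.66° − 0.00° = 4.65°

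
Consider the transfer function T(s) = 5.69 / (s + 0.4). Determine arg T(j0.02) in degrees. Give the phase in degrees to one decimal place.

-2.9°

∠(j0.02 + 0.4) = arctan(0.02/0.4) = 2.86°
∠T(j0.02) = −2.86° = -2.86°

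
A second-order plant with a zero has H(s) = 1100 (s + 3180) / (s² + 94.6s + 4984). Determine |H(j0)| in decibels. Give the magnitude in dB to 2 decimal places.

56.92 dB

H(0) = 1100 × 3180 / 4984 = 701.85
20 log₁₀(701.85) = 56.925 dB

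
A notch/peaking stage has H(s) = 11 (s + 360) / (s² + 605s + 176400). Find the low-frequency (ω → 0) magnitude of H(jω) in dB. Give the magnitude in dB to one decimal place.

-33.0 dB

H(0) = 11 × 360 / 176400 = 0.022449
20 log₁₀(0.022449) = -32.98 dB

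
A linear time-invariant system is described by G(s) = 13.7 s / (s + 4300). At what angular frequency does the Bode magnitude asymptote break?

4300 rad/s

The single real pole at s = −4300 gives a corner at ω = 4300 rad/s.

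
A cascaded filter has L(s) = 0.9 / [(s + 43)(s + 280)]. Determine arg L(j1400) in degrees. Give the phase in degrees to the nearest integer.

∠(j1400 + 43) = arctan(1400/43) = 88.24°
∠(j1400 + 280) = arctan(1400/280) = 78.69°
∠L(j1400) = − (88.24° + 78.69°) = -166.93°

-167 deg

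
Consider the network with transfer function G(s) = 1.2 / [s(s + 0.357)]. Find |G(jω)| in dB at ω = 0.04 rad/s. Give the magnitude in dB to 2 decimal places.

38.43 dB

|j0.04 + 0.357| = √(0.04² + 0.357²) = 0.3592
|j0.04| = 0.04
|G(j0.04)| = 1.2 / (0.3592 × 0.04) = 83.511
20 log₁₀(83.511) = 38.435 dB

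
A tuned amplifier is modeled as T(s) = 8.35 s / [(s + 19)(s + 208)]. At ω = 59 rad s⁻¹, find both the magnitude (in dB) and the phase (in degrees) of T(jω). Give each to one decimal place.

|T| = -28.7 dB, ∠T = 2.0°

|j59| = 59
|j59 + 19| = √(59² + 19²) = 61.98
|j59 + 208| = √(59² + 208²) = 216.2
|T(j59)| = 8.35 × 59 / (61.98 × 216.2) = 0.036761
20 log₁₀(0.036761) = -28.69 dB
∠(j59) = 90.00°
∠(j59 + 19) = arctan(59/19) = 72.15°
∠(j59 + 208) = arctan(59/208) = 15.84°
∠T(j59) = 90.00° − (72.15° + 15.84°) = 2.01°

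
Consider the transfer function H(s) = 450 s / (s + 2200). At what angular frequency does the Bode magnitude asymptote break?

The single real pole at s = −2200 gives a corner at ω = 2200 rad/s.

2200 rad/s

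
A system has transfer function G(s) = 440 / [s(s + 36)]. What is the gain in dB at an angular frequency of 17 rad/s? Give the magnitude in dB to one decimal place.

-3.7 dB

|j17 + 36| = √(17² + 36²) = 39.81
|j17| = 17
|G(j17)| = 440 / (39.81 × 17) = 0.65011
20 log₁₀(0.65011) = -3.74 dB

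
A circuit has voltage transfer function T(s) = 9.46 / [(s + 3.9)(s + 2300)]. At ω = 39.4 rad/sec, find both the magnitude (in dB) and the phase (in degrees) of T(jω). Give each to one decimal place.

|T| = -79.7 dB, ∠T = -85.3°

|j39.4 + 3.9| = √(39.4² + 3.9²) = 39.59
|j39.4 + 2300| = √(39.4² + 2300²) = 2300
|T(j39.4)| = 9.46 / (39.59 × 2300) = 0.00010387
20 log₁₀(0.00010387) = -79.67 dB
∠(j39.4 + 3.9) = arctan(39.4/3.9) = 84.35°
∠(j39.4 + 2300) = arctan(39.4/2300) = 0.98°
∠T(j39.4) = − (84.35° + 0.98°) = -85.33°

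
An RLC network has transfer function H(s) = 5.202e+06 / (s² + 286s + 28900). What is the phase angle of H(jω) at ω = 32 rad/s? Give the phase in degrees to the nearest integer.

-18°

∠[(j32)² + 286(j32) + 28900] = ∠[27876 + j9152] = 18.18°
∠H(j32) = −18.18° = -18.18°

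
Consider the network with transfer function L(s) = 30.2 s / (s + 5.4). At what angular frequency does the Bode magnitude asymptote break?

The single real pole at s = −5.4 gives a corner at ω = 5.4 rad/s.

5.4 rad/s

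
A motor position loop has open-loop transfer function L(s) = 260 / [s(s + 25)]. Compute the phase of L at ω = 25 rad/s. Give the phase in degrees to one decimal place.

∠(j25 + 25) = arctan(25/25) = 45.00°
∠(j25) = 90.00°
∠L(j25) = − (45.00° + 90.00°) = -135.00°

-135.0°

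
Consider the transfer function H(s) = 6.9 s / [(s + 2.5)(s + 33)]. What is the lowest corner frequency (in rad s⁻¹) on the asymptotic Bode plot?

Break frequencies occur at each pole and zero magnitude: 2.5 rad s⁻¹, 33 rad s⁻¹.
The lowest is 2.5 rad s⁻¹.

2.5 rad s⁻¹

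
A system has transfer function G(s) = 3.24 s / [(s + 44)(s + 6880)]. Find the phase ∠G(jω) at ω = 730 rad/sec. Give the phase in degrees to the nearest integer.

∠(j730) = 90.00°
∠(j730 + 44) = arctan(730/44) = 86.55°
∠(j730 + 6880) = arctan(730/6880) = 6.06°
∠G(j730) = 90.00° − (86.55° + 6.06°) = -2.61°

-3°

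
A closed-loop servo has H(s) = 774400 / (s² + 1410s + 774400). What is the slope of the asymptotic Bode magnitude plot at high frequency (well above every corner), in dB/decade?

With 0 zeros and 2 poles, the high-frequency asymptotic slope is 20 × (0 − 2) = -40 dB/decade.

-40 dB/decade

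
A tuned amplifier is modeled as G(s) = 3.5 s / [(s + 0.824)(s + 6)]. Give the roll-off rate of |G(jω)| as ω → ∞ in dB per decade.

-20 dB/decade

With 1 zero and 2 poles, the high-frequency asymptotic slope is 20 × (1 − 2) = -20 dB/decade.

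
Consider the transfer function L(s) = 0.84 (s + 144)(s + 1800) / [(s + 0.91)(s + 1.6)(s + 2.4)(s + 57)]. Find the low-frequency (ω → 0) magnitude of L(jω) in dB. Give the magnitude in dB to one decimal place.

60.8 dB

L(0) = 0.84 × 144 × 1800 / (0.91 × 1.6 × 2.4 × 57) = 1093.1
20 log₁₀(1093.1) = 60.77 dB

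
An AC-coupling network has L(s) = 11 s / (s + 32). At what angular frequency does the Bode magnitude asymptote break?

32 rad/s

The single real pole at s = −32 gives a corner at ω = 32 rad/s.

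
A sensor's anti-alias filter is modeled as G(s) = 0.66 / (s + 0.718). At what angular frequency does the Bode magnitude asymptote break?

The single real pole at s = −0.718 gives a corner at ω = 0.718 rad/sec.

0.718 rad/sec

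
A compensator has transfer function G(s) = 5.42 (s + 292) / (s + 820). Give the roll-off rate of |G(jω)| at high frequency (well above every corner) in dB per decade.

0 dB/decade

With 1 zero and 1 pole, the high-frequency asymptotic slope is 20 × (1 − 1) = 0 dB/decade.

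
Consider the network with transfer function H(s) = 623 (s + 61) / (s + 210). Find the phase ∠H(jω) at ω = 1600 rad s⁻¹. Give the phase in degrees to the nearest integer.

∠(j1600 + 61) = arctan(1600/61) = 87.82°
∠(j1600 + 210) = arctan(1600/210) = 82.52°
∠H(j1600) = 87.82° − 82.52° = 5.29°

5 deg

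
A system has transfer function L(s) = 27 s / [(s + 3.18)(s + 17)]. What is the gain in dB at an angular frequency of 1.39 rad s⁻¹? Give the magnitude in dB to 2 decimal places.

-3.96 dB

|j1.39| = 1.39
|j1.39 + 3.18| = √(1.39² + 3.18²) = 3.471
|j1.39 + 17| = √(1.39² + 17²) = 17.06
|L(j1.39)| = 27 × 1.39 / (3.471 × 17.06) = 0.634
20 log₁₀(0.634) = -3.958 dB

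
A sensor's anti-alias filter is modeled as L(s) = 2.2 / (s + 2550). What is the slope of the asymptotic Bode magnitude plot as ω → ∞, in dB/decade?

-20 dB/decade

With 0 zeros and 1 pole, the high-frequency asymptotic slope is 20 × (0 − 1) = -20 dB/decade.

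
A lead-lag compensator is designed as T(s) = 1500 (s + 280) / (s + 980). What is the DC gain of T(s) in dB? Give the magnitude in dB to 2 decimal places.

52.64 dB

T(0) = 1500 × 280 / 980 = 428.57
20 log₁₀(428.57) = 52.640 dB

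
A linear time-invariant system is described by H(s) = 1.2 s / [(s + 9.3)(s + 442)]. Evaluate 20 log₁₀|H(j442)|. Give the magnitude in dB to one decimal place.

|j442| = 442
|j442 + 9.3| = √(442² + 9.3²) = 442.1
|j442 + 442| = √(442² + 442²) = 625.1
|H(j442)| = 1.2 × 442 / (442.1 × 625.1) = 0.0019193
20 log₁₀(0.0019193) = -54.34 dB

-54.3 dB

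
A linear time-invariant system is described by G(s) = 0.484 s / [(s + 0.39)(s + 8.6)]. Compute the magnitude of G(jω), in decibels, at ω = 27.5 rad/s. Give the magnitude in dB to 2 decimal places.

|j27.5| = 27.5
|j27.5 + 0.39| = √(27.5² + 0.39²) = 27.5
|j27.5 + 8.6| = √(27.5² + 8.6²) = 28.81
|G(j27.5)| = 0.484 × 27.5 / (27.5 × 28.81) = 0.016796
20 log₁₀(0.016796) = -35.496 dB

-35.50 dB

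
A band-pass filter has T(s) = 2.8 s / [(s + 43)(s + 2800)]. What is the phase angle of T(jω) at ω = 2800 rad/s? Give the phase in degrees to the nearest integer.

-44°

∠(j2800) = 90.00°
∠(j2800 + 43) = arctan(2800/43) = 89.12°
∠(j2800 + 2800) = arctan(2800/2800) = 45.00°
∠T(j2800) = 90.00° − (89.12° + 45.00°) = -44.12°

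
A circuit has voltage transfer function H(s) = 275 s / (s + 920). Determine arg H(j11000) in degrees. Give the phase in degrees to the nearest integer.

∠(j11000) = 90.00°
∠(j11000 + 920) = arctan(11000/920) = 85.22°
∠H(j11000) = 90.00° − 85.22° = 4.78°

5 deg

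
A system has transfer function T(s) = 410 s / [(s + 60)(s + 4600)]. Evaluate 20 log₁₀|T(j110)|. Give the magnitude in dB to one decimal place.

-22.1 dB

|j110| = 110
|j110 + 60| = √(110² + 60²) = 125.3
|j110 + 4600| = √(110² + 4600²) = 4601
|T(j110)| = 410 × 110 / (125.3 × 4601) = 0.078225
20 log₁₀(0.078225) = -22.13 dB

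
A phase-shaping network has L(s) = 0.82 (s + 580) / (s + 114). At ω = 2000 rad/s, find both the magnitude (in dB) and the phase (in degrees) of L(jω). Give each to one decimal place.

|L| = -1.4 dB, ∠L = -12.9 deg

|j2000 + 580| = √(2000² + 580²) = 2082
|j2000 + 114| = √(2000² + 114²) = 2003
|L(j2000)| = 0.82 × 2082 / 2003 = 0.8524
20 log₁₀(0.8524) = -1.39 dB
∠(j2000 + 580) = arctan(2000/580) = 73.83°
∠(j2000 + 114) = arctan(2000/114) = 86.74°
∠L(j2000) = 73.83° − 86.74° = -12.91°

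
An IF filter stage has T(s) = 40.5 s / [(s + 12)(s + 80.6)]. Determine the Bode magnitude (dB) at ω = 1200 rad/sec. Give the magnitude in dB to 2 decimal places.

-29.45 dB

|j1200| = 1200
|j1200 + 12| = √(1200² + 12²) = 1200
|j1200 + 80.6| = √(1200² + 80.6²) = 1203
|T(j1200)| = 40.5 × 1200 / (1200 × 1203) = 0.033672
20 log₁₀(0.033672) = -29.455 dB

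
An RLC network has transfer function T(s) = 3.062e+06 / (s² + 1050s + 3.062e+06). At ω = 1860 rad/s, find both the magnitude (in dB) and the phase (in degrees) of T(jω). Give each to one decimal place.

|(j1860)² + 1050(j1860) + 3.062e+06| = |-3.976e+05 + j1.953e+06| = 1.993e+06
|T(j1860)| = 3.062e+06 / 1.993e+06 = 1.5363
20 log₁₀(1.5363) = 3.73 dB
∠[(j1860)² + 1050(j1860) + 3.062e+06] = ∠[-3.976e+05 + j1.953e+06] = 101.51°
∠T(j1860) = −101.51° = -101.51°

|T| = 3.7 dB, ∠T = -101.5°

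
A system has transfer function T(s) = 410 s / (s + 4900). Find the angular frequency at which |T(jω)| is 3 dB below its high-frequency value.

For a single-pole high-pass, the −3 dB point is at the pole: ω = 4900 rad s⁻¹.

4900 rad s⁻¹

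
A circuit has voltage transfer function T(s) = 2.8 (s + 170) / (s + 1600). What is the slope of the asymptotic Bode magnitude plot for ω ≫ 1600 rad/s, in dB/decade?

0 dB/decade

With 1 zero and 1 pole, the high-frequency asymptotic slope is 20 × (1 − 1) = 0 dB/decade.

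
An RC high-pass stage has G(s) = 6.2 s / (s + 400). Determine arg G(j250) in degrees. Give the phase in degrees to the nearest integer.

58°

∠(j250) = 90.00°
∠(j250 + 400) = arctan(250/400) = 32.01°
∠G(j250) = 90.00° − 32.01° = 57.99°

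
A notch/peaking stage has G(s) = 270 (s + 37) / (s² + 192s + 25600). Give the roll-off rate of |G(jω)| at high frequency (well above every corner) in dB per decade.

With 1 zero and 2 poles, the high-frequency asymptotic slope is 20 × (1 − 2) = -20 dB/decade.

-20 dB/decade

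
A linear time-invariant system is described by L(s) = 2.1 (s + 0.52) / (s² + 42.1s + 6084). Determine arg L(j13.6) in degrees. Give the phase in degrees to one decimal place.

82.3°

∠(j13.6 + 0.52) = arctan(13.6/0.52) = 87.81°
∠[(j13.6)² + 42.1(j13.6) + 6084] = ∠[5899 + j572.56] = 5.54°
∠L(j13.6) = 87.81° − 5.54° = 82.27°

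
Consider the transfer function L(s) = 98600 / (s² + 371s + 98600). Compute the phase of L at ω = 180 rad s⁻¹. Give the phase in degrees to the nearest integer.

∠[(j180)² + 371(j180) + 98600] = ∠[66200 + j66780] = 45.25°
∠L(j180) = −45.25° = -45.25°

-45 deg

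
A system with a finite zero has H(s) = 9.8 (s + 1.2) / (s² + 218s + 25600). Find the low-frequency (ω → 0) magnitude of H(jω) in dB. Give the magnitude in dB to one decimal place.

H(0) = 9.8 × 1.2 / 25600 = 0.00045937
20 log₁₀(0.00045937) = -66.76 dB

-66.8 dB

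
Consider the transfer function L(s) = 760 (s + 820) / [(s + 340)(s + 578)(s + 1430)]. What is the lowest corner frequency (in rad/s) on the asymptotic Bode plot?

340 rad/s

Break frequencies occur at each pole and zero magnitude: 340 rad/s, 578 rad/s, 820 rad/s, 1430 rad/s.
The lowest is 340 rad/s.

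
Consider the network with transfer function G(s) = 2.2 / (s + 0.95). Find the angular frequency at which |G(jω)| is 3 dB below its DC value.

For a single-pole low-pass, the −3 dB point is at the pole: ω = 0.95 rad s⁻¹.

0.95 rad s⁻¹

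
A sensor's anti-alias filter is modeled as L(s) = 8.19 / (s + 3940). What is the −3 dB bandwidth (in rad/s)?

For a single-pole low-pass, the −3 dB point is at the pole: ω = 3940 rad/s.

3940 rad/s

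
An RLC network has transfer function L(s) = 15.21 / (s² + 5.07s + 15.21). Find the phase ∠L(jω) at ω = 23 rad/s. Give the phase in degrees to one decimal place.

∠[(j23)² + 5.07(j23) + 15.21] = ∠[-513.79 + j116.61] = 167.21°
∠L(j23) = −167.21° = -167.21°

-167.2 deg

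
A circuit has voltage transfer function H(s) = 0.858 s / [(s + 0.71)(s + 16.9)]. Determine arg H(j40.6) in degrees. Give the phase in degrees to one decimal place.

∠(j40.6) = 90.00°
∠(j40.6 + 0.71) = arctan(40.6/0.71) = 89.00°
∠(j40.6 + 16.9) = arctan(40.6/16.9) = 67.40°
∠H(j40.6) = 90.00° − (89.00° + 67.40°) = -66.40°

-66.4°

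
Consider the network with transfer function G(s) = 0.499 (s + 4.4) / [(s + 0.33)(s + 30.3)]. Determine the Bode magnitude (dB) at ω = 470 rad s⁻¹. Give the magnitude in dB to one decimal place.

|j470 + 4.4| = √(470² + 4.4²) = 470
|j470 + 0.33| = √(470² + 0.33²) = 470
|j470 + 30.3| = √(470² + 30.3²) = 471
|G(j470)| = 0.499 × 470 / (470 × 471) = 0.0010595
20 log₁₀(0.0010595) = -59.50 dB

-59.5 dB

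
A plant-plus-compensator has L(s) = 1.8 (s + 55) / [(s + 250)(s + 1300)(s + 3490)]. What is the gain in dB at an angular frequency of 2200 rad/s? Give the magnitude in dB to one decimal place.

-135.4 dB

|j2200 + 55| = √(2200² + 55²) = 2201
|j2200 + 250| = √(2200² + 250²) = 2214
|j2200 + 1300| = √(2200² + 1300²) = 2555
|j2200 + 3490| = √(2200² + 3490²) = 4126
|L(j2200)| = 1.8 × 2201 / (2214 × 2555 × 4126) = 1.697e-07
20 log₁₀(1.697e-07) = -135.41 dB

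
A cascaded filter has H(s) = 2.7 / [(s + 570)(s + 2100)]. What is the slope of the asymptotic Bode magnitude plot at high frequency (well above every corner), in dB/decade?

-40 dB/decade

With 0 zeros and 2 poles, the high-frequency asymptotic slope is 20 × (0 − 2) = -40 dB/decade.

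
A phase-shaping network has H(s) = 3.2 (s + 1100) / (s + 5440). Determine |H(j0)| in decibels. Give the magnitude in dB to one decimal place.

H(0) = 3.2 × 1100 / 5440 = 0.64706
20 log₁₀(0.64706) = -3.78 dB

-3.8 dB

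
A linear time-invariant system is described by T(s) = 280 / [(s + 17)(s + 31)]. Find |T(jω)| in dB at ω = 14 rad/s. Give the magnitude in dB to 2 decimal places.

-8.55 dB

|j14 + 17| = √(14² + 17²) = 22.02
|j14 + 31| = √(14² + 31²) = 34.01
|T(j14)| = 280 / (22.02 × 34.01) = 0.37378
20 log₁₀(0.37378) = -8.548 dB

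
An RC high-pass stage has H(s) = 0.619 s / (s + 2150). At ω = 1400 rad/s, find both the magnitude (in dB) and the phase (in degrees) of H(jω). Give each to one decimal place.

|j1400| = 1400
|j1400 + 2150| = √(1400² + 2150²) = 2566
|H(j1400)| = 0.619 × 1400 / 2566 = 0.33777
20 log₁₀(0.33777) = -9.43 dB
∠(j1400) = 90.00°
∠(j1400 + 2150) = arctan(1400/2150) = 33.07°
∠H(j1400) = 90.00° − 33.07° = 56.93°

|H| = -9.4 dB, ∠H = 56.9°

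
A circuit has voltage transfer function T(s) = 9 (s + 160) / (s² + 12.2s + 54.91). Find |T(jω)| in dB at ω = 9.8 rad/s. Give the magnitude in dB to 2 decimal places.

|j9.8 + 160| = √(9.8² + 160²) = 160.3
|(j9.8)² + 12.2(j9.8) + 54.91| = |-41.13 + j119.56| = 126.4
|T(j9.8)| = 9 × 160.3 / 126.4 = 11.41
20 log₁₀(11.41) = 21.146 dB

21.15 dB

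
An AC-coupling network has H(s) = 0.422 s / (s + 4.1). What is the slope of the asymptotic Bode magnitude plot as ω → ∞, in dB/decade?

With 1 zero and 1 pole, the high-frequency asymptotic slope is 20 × (1 − 1) = 0 dB/decade.

0 dB/decade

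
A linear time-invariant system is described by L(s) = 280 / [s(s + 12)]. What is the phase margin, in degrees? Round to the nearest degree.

Gain crossover: |L(jω)| = 1 at ω ≈ 14.7 rad/s.
∠L(j14.7) = −90° − arctan(14.7/12) ≈ -140.84°
PM = 180° + (-140.84°) = 39.16°

39 deg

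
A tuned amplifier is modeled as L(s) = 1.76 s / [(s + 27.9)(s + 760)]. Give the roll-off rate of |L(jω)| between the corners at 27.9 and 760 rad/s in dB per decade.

In this band the factors already past their corner are: 1 differentiator zero, pole at 27.9; net slope = 0 dB/decade.

0 dB/decade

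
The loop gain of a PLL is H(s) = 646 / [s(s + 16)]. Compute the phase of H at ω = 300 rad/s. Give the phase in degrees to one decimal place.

-176.9°

∠(j300 + 16) = arctan(300/16) = 86.95°
∠(j300) = 90.00°
∠H(j300) = − (86.95° + 90.00°) = -176.95°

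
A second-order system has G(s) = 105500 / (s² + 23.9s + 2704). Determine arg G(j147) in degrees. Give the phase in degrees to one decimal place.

-169.5°

∠[(j147)² + 23.9(j147) + 2704] = ∠[-18905 + j3513.3] = 169.47°
∠G(j147) = −169.47° = -169.47°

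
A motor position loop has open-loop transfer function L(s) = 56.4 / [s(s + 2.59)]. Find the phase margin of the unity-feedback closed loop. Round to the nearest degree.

20°

Gain crossover: |L(jω)| = 1 at ω ≈ 7.29 rad s⁻¹.
∠L(j7.29) = −90° − arctan(7.29/2.59) ≈ -160.44°
PM = 180° + (-160.44°) = 19.56°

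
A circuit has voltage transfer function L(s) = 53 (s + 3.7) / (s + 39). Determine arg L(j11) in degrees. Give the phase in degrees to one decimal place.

∠(j11 + 3.7) = arctan(11/3.7) = 71.41°
∠(j11 + 39) = arctan(11/39) = 15.75°
∠L(j11) = 71.41° − 15.75° = 55.66°

55.7°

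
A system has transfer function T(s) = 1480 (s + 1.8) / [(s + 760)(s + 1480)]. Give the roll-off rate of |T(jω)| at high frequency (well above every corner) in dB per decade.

With 1 zero and 2 poles, the high-frequency asymptotic slope is 20 × (1 − 2) = -20 dB/decade.

-20 dB/decade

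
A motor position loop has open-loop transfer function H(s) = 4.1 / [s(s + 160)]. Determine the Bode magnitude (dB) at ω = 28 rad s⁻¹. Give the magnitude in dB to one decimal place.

|j28 + 160| = √(28² + 160²) = 162.4
|j28| = 28
|H(j28)| = 4.1 / (162.4 × 28) = 0.00090148
20 log₁₀(0.00090148) = -60.90 dB

-60.9 dB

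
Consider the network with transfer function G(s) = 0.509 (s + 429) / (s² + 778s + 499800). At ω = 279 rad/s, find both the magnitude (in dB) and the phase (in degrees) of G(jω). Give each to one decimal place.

|j279 + 429| = √(279² + 429²) = 511.7
|(j279)² + 778(j279) + 499800| = |4.2196e+05 + j2.1706e+05| = 4.745e+05
|G(j279)| = 0.509 × 511.7 / 4.745e+05 = 0.00054893
20 log₁₀(0.00054893) = -65.21 dB
∠(j279 + 429) = arctan(279/429) = 33.04°
∠[(j279)² + 778(j279) + 499800] = ∠[4.2196e+05 + j2.1706e+05] = 27.22°
∠G(j279) = 33.04° − 27.22° = 5.82°

|G| = -65.2 dB, ∠G = 5.8°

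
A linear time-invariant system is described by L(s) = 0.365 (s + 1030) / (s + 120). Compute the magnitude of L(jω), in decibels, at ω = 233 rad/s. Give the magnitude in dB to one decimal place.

3.4 dB

|j233 + 1030| = √(233² + 1030²) = 1056
|j233 + 120| = √(233² + 120²) = 262.1
|L(j233)| = 0.365 × 1056 / 262.1 = 1.4707
20 log₁₀(1.4707) = 3.35 dB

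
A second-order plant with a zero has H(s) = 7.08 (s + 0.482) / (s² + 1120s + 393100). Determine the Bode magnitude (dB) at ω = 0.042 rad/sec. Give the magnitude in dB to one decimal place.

-101.2 dB

|j0.042 + 0.482| = √(0.042² + 0.482²) = 0.4838
|(j0.042)² + 1120(j0.042) + 393100| = |3.931e+05 + j47.04| = 3.931e+05
|H(j0.042)| = 7.08 × 0.4838 / 3.931e+05 = 8.714e-06
20 log₁₀(8.714e-06) = -101.20 dB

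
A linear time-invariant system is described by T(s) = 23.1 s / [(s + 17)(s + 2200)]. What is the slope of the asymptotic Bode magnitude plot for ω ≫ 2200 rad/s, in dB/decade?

With 1 zero and 2 poles, the high-frequency asymptotic slope is 20 × (1 − 2) = -20 dB/decade.

-20 dB/decade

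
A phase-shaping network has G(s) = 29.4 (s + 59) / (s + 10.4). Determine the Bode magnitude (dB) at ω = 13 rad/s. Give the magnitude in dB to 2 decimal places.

40.56 dB

|j13 + 59| = √(13² + 59²) = 60.42
|j13 + 10.4| = √(13² + 10.4²) = 16.65
|G(j13)| = 29.4 × 60.42 / 16.65 = 106.69
20 log₁₀(106.69) = 40.563 dB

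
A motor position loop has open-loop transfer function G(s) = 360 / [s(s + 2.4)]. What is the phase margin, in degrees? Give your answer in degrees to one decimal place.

7.2°

Gain crossover: |G(jω)| = 1 at ω ≈ 18.9 rad/sec.
∠G(j18.9) = −90° − arctan(18.9/2.4) ≈ -172.76°
PM = 180° + (-172.76°) = 7.24°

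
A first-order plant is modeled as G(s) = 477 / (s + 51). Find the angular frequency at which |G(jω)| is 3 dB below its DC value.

For a single-pole low-pass, the −3 dB point is at the pole: ω = 51 rad s⁻¹.

51 rad s⁻¹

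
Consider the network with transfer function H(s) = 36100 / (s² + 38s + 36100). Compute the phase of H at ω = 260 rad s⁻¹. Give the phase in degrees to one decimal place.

∠[(j260)² + 38(j260) + 36100] = ∠[-31500 + j9880] = 162.59°
∠H(j260) = −162.59° = -162.59°

-162.6°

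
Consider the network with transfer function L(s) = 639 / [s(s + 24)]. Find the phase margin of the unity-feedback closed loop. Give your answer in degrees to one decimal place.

49.7°

Gain crossover: |L(jω)| = 1 at ω ≈ 20.3 rad/s.
∠L(j20.3) = −90° − arctan(20.3/24) ≈ -130.25°
PM = 180° + (-130.25°) = 49.75°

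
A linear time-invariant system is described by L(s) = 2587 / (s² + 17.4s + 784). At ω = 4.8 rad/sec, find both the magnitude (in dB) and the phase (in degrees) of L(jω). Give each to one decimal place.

|L| = 10.6 dB, ∠L = -6.3°

|(j4.8)² + 17.4(j4.8) + 784| = |760.96 + j83.52| = 765.5
|L(j4.8)| = 2587 / 765.5 = 3.3794
20 log₁₀(3.3794) = 10.58 dB
∠[(j4.8)² + 17.4(j4.8) + 784] = ∠[760.96 + j83.52] = 6.26°
∠L(j4.8) = −6.26° = -6.26°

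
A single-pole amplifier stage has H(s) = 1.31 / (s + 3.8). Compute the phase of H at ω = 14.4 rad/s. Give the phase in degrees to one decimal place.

-75.2 deg

∠(j14.4 + 3.8) = arctan(14.4/3.8) = 75.22°
∠H(j14.4) = −75.22° = -75.22°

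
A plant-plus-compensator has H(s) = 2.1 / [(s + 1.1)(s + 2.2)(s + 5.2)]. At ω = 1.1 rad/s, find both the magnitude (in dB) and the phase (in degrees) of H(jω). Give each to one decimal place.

|H| = -19.7 dB, ∠H = -83.5°

|j1.1 + 1.1| = √(1.1² + 1.1²) = 1.556
|j1.1 + 2.2| = √(1.1² + 2.2²) = 2.46
|j1.1 + 5.2| = √(1.1² + 5.2²) = 5.315
|H(j1.1)| = 2.1 / (1.556 × 2.46 × 5.315) = 0.10326
20 log₁₀(0.10326) = -19.72 dB
∠(j1.1 + 1.1) = arctan(1.1/1.1) = 45.00°
∠(j1.1 + 2.2) = arctan(1.1/2.2) = 26.57°
∠(j1.1 + 5.2) = arctan(1.1/5.2) = 11.94°
∠H(j1.1) = − (45.00° + 26.57° + 11.94°) = -83.51°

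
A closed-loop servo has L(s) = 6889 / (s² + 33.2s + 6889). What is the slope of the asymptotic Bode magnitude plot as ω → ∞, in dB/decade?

-40 dB/decade

With 0 zeros and 2 poles, the high-frequency asymptotic slope is 20 × (0 − 2) = -40 dB/decade.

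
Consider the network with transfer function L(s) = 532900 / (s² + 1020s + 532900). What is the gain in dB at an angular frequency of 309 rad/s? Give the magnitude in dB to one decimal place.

|(j309)² + 1020(j309) + 532900| = |4.3742e+05 + j3.1518e+05| = 5.391e+05
|L(j309)| = 532900 / 5.391e+05 = 0.98842
20 log₁₀(0.98842) = -0.10 dB

-0.1 dB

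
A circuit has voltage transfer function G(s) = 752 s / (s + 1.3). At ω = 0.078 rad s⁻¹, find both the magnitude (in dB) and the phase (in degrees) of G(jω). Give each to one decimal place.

|G| = 33.1 dB, ∠G = 86.6°

|j0.078| = 0.078
|j0.078 + 1.3| = √(0.078² + 1.3²) = 1.302
|G(j0.078)| = 752 × 0.078 / 1.302 = 45.039
20 log₁₀(45.039) = 33.07 dB
∠(j0.078) = 90.00°
∠(j0.078 + 1.3) = arctan(0.078/1.3) = 3.43°
∠G(j0.078) = 90.00° − 3.43° = 86.57°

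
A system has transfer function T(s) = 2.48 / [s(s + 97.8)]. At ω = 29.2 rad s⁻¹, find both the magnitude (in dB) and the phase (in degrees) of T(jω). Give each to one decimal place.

|j29.2 + 97.8| = √(29.2² + 97.8²) = 102.1
|j29.2| = 29.2
|T(j29.2)| = 2.48 / (102.1 × 29.2) = 0.00083212
20 log₁₀(0.00083212) = -61.60 dB
∠(j29.2 + 97.8) = arctan(29.2/97.8) = 16.62°
∠(j29.2) = 90.00°
∠T(j29.2) = − (16.62° + 90.00°) = -106.62°

|T| = -61.6 dB, ∠T = -106.6 deg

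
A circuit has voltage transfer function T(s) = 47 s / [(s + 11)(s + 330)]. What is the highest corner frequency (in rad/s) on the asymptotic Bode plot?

Break frequencies occur at each pole and zero magnitude: 11 rad/s, 330 rad/s.
The highest is 330 rad/s.

330 rad/s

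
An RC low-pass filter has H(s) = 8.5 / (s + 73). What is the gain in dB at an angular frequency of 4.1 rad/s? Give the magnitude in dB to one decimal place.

|j4.1 + 73| = √(4.1² + 73²) = 73.12
|H(j4.1)| = 8.5 / 73.12 = 0.11626
20 log₁₀(0.11626) = -18.69 dB

-18.7 dB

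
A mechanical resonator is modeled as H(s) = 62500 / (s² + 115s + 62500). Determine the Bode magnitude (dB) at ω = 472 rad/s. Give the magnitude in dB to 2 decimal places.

|(j472)² + 115(j472) + 62500| = |-1.6028e+05 + j54280| = 1.692e+05
|H(j472)| = 62500 / 1.692e+05 = 0.36933
20 log₁₀(0.36933) = -8.652 dB

-8.65 dB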